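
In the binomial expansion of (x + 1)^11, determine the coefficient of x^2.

55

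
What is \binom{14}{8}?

3003

C(14,8) = C(14,6) by symmetry.
C(14,6) = (14·13·12·11·10·9) / 6! = 2162160 / 720 = 3003.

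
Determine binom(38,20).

C(38,20) = C(38,18) by symmetry.
C(38,18) = (38·37·36·35·34·33·32·31·30·29·28·27·26·25·24·23·22·21) / 18! = 214978908196382744494080000 / 6402373705728000 = 33578000610.

33578000610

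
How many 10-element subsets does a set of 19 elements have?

C(19,10) = C(19,9) by symmetry.
C(19,9) = (19·18·17·16·15·14·13·12·11) / 9! = 33522128640 / 362880 = 92378.

92378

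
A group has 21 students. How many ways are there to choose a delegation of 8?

This is C(21,8) = 203490.

203490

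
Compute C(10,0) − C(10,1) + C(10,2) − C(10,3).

The partial alternating sum Σ_{k=0}^{3} (−1)^k C(10,k) = (−1)^3 C(9,3) = -84.

-84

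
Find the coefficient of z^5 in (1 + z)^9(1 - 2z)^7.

-294

Coefficient of z^5 = Σ_{j} C(9,j)·1^j·C(7,5-j)·(-2)^(5-j) for j from 0 to 5.
= (-672) + 5040 + (-10080) + 7056 + (-1764) + 126 = -294.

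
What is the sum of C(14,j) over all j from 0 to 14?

Setting x = 1 in (1+x)^14 gives Σ C(14,j) = 2^14 = 16384.

16384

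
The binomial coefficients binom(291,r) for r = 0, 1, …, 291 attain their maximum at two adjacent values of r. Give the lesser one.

For odd n = 291, C(291,r) peaks at r = (n−1)/2 and (n+1)/2; the lesser is 145.

145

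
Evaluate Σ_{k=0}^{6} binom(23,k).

1 + 23 + 253 + 1771 + 8855 + 33649 + 100947 = 145499.

145499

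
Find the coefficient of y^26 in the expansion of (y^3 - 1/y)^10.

-10

General term: C(10,j)·(y^3)^j·(-1/y)^(10-j), with y-exponent 3j − 1(10−j) = 4j − 10.
Set 4j − 10 = 26: j = 9.
C(10,9) = 10; 1^9 = 1; (-1)^1 = -1.
Coefficient = 10 · 1 · (-1) = -10.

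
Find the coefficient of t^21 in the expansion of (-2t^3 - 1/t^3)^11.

General term: C(11,j)·(-2t^3)^j·(-1/t^3)^(11-j), with t-exponent 3j − 3(11−j) = 6j − 33.
Set 6j − 33 = 21: j = 9.
C(11,9) = 55; (-2)^9 = -512; (-1)^2 = 1.
Coefficient = 55 · (-512) · 1 = -28160.

-28160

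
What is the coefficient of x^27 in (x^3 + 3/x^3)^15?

12285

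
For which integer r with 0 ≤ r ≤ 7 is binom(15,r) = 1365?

C(15,r) increases on 0 ≤ r ≤ 7. C(15,3) = 455 and C(15,4) = 1365, so r = 4.

4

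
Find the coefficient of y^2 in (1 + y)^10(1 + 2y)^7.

269

Coefficient of y^2 = Σ_{j} C(10,j)·1^j·C(7,2-j)·2^(2-j) for j from 0 to 2.
= 84 + 140 + 45 = 269.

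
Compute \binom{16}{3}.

560

C(16,3) = (16·15·14) / 3! = 3360 / 6 = 560.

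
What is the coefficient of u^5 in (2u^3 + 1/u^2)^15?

General term: C(15,j)·(2u^3)^j·(1/u^2)^(15-j), with u-exponent 3j − 2(15−j) = 5j − 30.
Set 5j − 30 = 5: j = 7.
C(15,7) = 6435; 2^7 = 128; 1^8 = 1.
Coefficient = 6435 · 128 · 1 = 823680.

823680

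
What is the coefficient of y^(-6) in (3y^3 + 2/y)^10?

15360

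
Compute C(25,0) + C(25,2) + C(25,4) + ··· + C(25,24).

Even-k terms of row 25 sum to 2^24 = 16777216.

16777216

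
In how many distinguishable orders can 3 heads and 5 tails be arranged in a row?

56

Choose positions for the heads: C(8,3) = 56.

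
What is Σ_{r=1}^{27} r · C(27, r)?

1811939328

Since r·C(27,r) = 27·C(26,r−1), the sum is 27·2^26 = 27·67108864 = 1811939328.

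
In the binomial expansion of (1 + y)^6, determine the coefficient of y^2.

15

The general term is C(6,j)·(1)^j·(y)^(6-j); the y^2 term has j = 4.
C(6,4) = 15.
Coefficient = C(6,4) = 15.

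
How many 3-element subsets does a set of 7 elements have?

35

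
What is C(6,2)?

15

C(6,2) = (6·5) / 2! = 30 / 2 = 15.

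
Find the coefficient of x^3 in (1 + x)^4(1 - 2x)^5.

24

Coefficient of x^3 = Σ_{j} C(4,j)·1^j·C(5,3-j)·(-2)^(3-j) for j from 0 to 3.
= (-80) + 160 + (-60) + 4 = 24.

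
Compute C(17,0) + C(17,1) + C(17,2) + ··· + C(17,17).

131072

The entries of row 17 sum to 2^17 = 131072.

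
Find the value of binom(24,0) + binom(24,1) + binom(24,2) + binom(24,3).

2325

1 + 24 + 276 + 2024 = 2325.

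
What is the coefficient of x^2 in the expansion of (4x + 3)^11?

The general term is C(11,j)·(4x)^j·(3)^(11-j); the x^2 term has j = 2.
C(11,2) = 55.
Coefficient = C(11,2) · 4^2 · 3^9 = 55 · 16 · 19683 = 17321040.

17321040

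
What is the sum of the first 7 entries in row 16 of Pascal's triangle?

14893

1 + 16 + 120 + 560 + 1820 + 4368 + 8008 = 14893.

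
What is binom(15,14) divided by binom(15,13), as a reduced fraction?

1/7

C(n,k+1)/C(n,k) = (n−k)/(k+1) = (15−13)/(13+1) = 2/14 = 1/7.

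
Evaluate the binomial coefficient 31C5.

169911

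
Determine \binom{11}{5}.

C(11,5) = (11·10·9·8·7) / 5! = 55440 / 120 = 462.

462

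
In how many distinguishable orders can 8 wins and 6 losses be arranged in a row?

3003

Choose positions for the wins: C(14,8) = 3003.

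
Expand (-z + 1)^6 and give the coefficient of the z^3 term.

The general term is C(6,j)·(-z)^j·(1)^(6-j); the z^3 term has j = 3.
C(6,3) = 20.
Coefficient = C(6,3) · (-1)^3 = 20 · (-1) = -20.

-20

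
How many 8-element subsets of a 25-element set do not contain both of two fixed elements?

980628

All 8-subsets: C(25,8) = 1081575. Those containing both fixed elements: C(23,6) = 100947.
1081575 − 100947 = 980628.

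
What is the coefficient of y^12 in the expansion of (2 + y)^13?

The general term is C(13,j)·(2)^j·(y)^(13-j); the y^12 term has j = 1.
C(13,1) = 13.
Coefficient = C(13,1) · 2^1 = 13 · 2 = 26.

26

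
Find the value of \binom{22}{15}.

170544

C(22,15) = C(22,7) by symmetry.
C(22,7) = (22·21·20·19·18·17·16) / 7! = 859541760 / 5040 = 170544.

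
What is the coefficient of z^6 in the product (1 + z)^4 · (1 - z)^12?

-88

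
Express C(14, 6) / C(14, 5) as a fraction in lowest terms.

3/2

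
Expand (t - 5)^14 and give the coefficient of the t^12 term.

2275

The general term is C(14,j)·(t)^j·(-5)^(14-j); the t^12 term has j = 12.
C(14,12) = 91.
Coefficient = C(14,12) · (-5)^2 = 91 · 25 = 2275.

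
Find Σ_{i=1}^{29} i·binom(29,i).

Differentiating (1+x)^29 and setting x=1: Σ i·C(29,i) = 29·2^28 = 7784628224.

7784628224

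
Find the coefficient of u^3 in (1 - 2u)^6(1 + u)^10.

Coefficient of u^3 = Σ_{j} C(6,j)·(-2)^j·C(10,3-j)·1^(3-j) for j from 0 to 3.
= 120 + (-540) + 600 + (-160) = 20.

20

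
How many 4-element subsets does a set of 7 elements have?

35

C(7,4) = C(7,3) by symmetry.
C(7,3) = (7·6·5) / 3! = 210 / 6 = 35.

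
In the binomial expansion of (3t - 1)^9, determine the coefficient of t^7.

The general term is C(9,j)·(3t)^j·(-1)^(9-j); the t^7 term has j = 7.
C(9,7) = 36.
Coefficient = C(9,7) · 3^7 = 36 · 2187 = 78732.

78732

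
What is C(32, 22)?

64512240

C(32,22) = C(32,10) by symmetry.
C(32,10) = (32·31·30·29·28·27·26·25·24·23) / 10! = 234102016512000 / 3628800 = 64512240.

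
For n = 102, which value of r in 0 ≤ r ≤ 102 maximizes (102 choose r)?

C(102,r) is maximized at r = 102/2 = 51.

51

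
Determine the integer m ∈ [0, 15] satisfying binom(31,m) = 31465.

C(31,m) increases on 0 ≤ m ≤ 15. C(31,3) = 4495 and C(31,4) = 31465, so m = 4.

4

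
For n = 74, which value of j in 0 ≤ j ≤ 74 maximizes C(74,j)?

C(74,j) is maximized at j = 74/2 = 37.

37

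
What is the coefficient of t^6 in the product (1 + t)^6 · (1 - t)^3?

Coefficient of t^6 = Σ_{j} C(6,j)·1^j·C(3,6-j)·(-1)^(6-j) for j from 3 to 6.
= (-20) + 45 + (-18) + 1 = 8.

8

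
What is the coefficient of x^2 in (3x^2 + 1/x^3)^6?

1215

General term: C(6,j)·(3x^2)^j·(1/x^3)^(6-j), with x-exponent 2j − 3(6−j) = 5j − 18.
Set 5j − 18 = 2: j = 4.
C(6,4) = 15; 3^4 = 81; 1^2 = 1.
Coefficient = 15 · 81 · 1 = 1215.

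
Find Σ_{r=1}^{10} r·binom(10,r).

5120

Differentiating (1+x)^10 and setting x=1: Σ r·C(10,r) = 10·2^9 = 5120.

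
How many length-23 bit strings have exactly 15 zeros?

490314

Choose the 15 positions: C(23,15) = 490314.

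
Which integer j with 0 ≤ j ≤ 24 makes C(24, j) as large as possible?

C(24,j) is maximized at j = 24/2 = 12.

12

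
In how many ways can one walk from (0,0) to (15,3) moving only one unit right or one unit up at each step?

816

Each path is a sequence of 18 steps with 15 rights: C(18,15) = 816.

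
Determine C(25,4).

12650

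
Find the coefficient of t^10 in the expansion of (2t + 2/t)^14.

1490944

General term: C(14,j)·(2t)^j·(2/t)^(14-j), with t-exponent 1j − 1(14−j) = 2j − 14.
Set 2j − 14 = 10: j = 12.
C(14,12) = 91; 2^12 = 4096; 2^2 = 4.
Coefficient = 91 · 4096 · 4 = 1490944.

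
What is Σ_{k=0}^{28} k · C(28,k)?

Differentiating (1+x)^28 and setting x=1: Σ k·C(28,k) = 28·2^27 = 3758096384.

3758096384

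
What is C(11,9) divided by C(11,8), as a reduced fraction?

1/3

C(n,k+1)/C(n,k) = (n−k)/(k+1) = (11−8)/(8+1) = 3/9 = 1/3.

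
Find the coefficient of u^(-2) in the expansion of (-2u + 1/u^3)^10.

General term: C(10,j)·(-2u)^j·(1/u^3)^(10-j), with u-exponent 1j − 3(10−j) = 4j − 30.
Set 4j − 30 = -2: j = 7.
C(10,7) = 120; (-2)^7 = -128; 1^3 = 1.
Coefficient = 120 · (-128) · 1 = -15360.

-15360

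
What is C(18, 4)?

3060

C(18,4) = (18·17·16·15) / 4! = 73440 / 24 = 3060.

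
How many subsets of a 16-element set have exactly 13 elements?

Choose the 13 positions: C(16,13) = 560.

560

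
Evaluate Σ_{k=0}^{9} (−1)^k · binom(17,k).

The partial alternating sum Σ_{k=0}^{9} (−1)^k C(17,k) = (−1)^9 C(16,9) = -11440.

-11440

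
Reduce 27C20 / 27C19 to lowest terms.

C(n,k+1)/C(n,k) = (n−k)/(k+1) = (27−19)/(19+1) = 8/20 = 2/5.

2/5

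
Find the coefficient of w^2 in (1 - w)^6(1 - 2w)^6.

147

Coefficient of w^2 = Σ_{j} C(6,j)·(-1)^j·C(6,2-j)·(-2)^(2-j) for j from 0 to 2.
= 60 + 72 + 15 = 147.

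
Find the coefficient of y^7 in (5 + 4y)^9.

The general term is C(9,j)·(5)^j·(4y)^(9-j); the y^7 term has j = 2.
C(9,2) = 36.
Coefficient = C(9,2) · 5^2 · 4^7 = 36 · 25 · 16384 = 14745600.

14745600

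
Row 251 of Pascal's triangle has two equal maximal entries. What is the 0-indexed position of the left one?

125

For odd n = 251, C(251,j) peaks at j = (n−1)/2 and (n+1)/2; the lesser is 125.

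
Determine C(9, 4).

126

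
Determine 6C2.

15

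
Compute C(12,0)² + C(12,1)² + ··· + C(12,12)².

Σ C(12,k)² is the coefficient of x^12 in (1+x)^12(1+x)^12 = (1+x)^24, i.e. C(24,12) = 2704156.

2704156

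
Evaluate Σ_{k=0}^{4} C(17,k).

1 + 17 + 136 + 680 + 2380 = 3214.

3214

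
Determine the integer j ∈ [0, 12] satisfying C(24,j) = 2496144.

11

C(24,j) increases on 0 ≤ j ≤ 12. C(24,10) = 1961256 and C(24,11) = 2496144, so j = 11.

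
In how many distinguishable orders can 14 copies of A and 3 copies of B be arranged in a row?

Choose positions for the A's: C(17,14) = 680.

680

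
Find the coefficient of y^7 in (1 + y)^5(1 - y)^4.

Coefficient of y^7 = Σ_{j} C(5,j)·1^j·C(4,7-j)·(-1)^(7-j) for j from 3 to 5.
= 10 + (-20) + 6 = -4.

-4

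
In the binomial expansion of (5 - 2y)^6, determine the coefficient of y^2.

37500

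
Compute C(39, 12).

3910797436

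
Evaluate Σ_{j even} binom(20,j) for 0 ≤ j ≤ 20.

Even-j terms of row 20 sum to 2^19 = 524288.

524288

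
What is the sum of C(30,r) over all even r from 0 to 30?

Half of (1+1)^30 + (1−1)^30 gives the even-index sum: 2^29 = 536870912.

536870912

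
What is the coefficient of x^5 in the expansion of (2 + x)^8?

448

The general term is C(8,j)·(2)^j·(x)^(8-j); the x^5 term has j = 3.
C(8,3) = 56.
Coefficient = C(8,3) · 2^3 = 56 · 8 = 448.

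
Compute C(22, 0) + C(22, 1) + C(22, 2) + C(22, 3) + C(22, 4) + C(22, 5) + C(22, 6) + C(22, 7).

1 + 22 + 231 + 1540 + 7315 + 26334 + 74613 + 170544 = 280600.

280600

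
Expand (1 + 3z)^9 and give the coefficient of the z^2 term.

The general term is C(9,j)·(1)^j·(3z)^(9-j); the z^2 term has j = 7.
C(9,7) = 36.
Coefficient = C(9,7) · 3^2 = 36 · 9 = 324.

324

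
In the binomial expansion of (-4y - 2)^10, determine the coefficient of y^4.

3440640

The general term is C(10,j)·(-4y)^j·(-2)^(10-j); the y^4 term has j = 4.
C(10,4) = 210.
Coefficient = C(10,4) · (-4)^4 · (-2)^6 = 210 · 256 · 64 = 3440640.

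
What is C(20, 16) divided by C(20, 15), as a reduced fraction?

5/16

C(n,k+1)/C(n,k) = (n−k)/(k+1) = (20−15)/(15+1) = 5/16.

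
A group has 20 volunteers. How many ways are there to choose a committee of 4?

This is C(20,4) = 4845.

4845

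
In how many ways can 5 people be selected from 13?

This is C(13,5) = 1287.

1287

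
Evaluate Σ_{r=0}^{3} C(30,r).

4526

1 + 30 + 435 + 4060 = 4526.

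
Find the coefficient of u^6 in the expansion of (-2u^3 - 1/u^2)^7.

-560

General term: C(7,j)·(-2u^3)^j·(-1/u^2)^(7-j), with u-exponent 3j − 2(7−j) = 5j − 14.
Set 5j − 14 = 6: j = 4.
C(7,4) = 35; (-2)^4 = 16; (-1)^3 = -1.
Coefficient = 35 · 16 · (-1) = -560.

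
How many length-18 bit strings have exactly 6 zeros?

Choose the 6 positions: C(18,6) = 18564.

18564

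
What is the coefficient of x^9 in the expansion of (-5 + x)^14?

-6256250

The general term is C(14,j)·(-5)^j·(x)^(14-j); the x^9 term has j = 5.
C(14,5) = 2002.
Coefficient = C(14,5) · (-5)^5 = 2002 · (-3125) = -6256250.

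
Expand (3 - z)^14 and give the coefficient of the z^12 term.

The general term is C(14,j)·(3)^j·(-z)^(14-j); the z^12 term has j = 2.
C(14,2) = 91.
Coefficient = C(14,2) · 3^2 = 91 · 9 = 819.

819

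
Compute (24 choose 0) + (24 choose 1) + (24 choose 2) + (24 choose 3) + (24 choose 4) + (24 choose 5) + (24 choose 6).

190051

1 + 24 + 276 + 2024 + 10626 + 42504 + 134596 = 190051.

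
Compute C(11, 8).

C(11,8) = C(11,3) by symmetry.
C(11,3) = (11·10·9) / 3! = 990 / 6 = 165.

165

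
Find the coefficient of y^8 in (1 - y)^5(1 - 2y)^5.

Coefficient of y^8 = Σ_{j} C(5,j)·(-1)^j·C(5,8-j)·(-2)^(8-j) for j from 3 to 5.
= 320 + 400 + 80 = 800.

800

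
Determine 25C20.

53130

C(25,20) = C(25,5) by symmetry.
C(25,5) = (25·24·23·22·21) / 5! = 6375600 / 120 = 53130.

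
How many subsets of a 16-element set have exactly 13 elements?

Choose the 13 positions: C(16,13) = 560.

560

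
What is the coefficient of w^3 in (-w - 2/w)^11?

-5280

General term: C(11,j)·(-w)^j·(-2/w)^(11-j), with w-exponent 1j − 1(11−j) = 2j − 11.
Set 2j − 11 = 3: j = 7.
C(11,7) = 330; (-1)^7 = -1; (-2)^4 = 16.
Coefficient = 330 · (-1) · 16 = -5280.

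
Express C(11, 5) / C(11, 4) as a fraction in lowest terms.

7/5

C(n,k+1)/C(n,k) = (n−k)/(k+1) = (11−4)/(4+1) = 7/5.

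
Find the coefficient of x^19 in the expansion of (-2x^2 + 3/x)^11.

33792

General term: C(11,j)·(-2x^2)^j·(3/x)^(11-j), with x-exponent 2j − 1(11−j) = 3j − 11.
Set 3j − 11 = 19: j = 10.
C(11,10) = 11; (-2)^10 = 1024; 3^1 = 3.
Coefficient = 11 · 1024 · 3 = 33792.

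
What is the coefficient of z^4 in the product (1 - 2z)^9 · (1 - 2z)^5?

(1 - 2z)^9(1 - 2z)^5 = (1 - 2z)^14, so the coefficient of z^4 is C(14,4)·(-2)^4 = 1001·16 = 16016.

16016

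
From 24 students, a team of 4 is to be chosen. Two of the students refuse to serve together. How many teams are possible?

10395

All 4-subsets: C(24,4) = 10626. Those containing both fixed elements: C(22,2) = 231.
10626 − 231 = 10395.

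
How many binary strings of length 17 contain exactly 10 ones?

19448

Choose the 10 positions: C(17,10) = 19448.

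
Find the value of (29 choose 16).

C(29,16) = C(29,13) by symmetry.
C(29,13) = (29·28·27·26·25·24·23·22·21·20·19·18·17) / 13! = 422590010274432000 / 6227020800 = 67863915.

67863915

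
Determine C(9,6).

84

C(9,6) = C(9,3) by symmetry.
C(9,3) = (9·8·7) / 3! = 504 / 6 = 84.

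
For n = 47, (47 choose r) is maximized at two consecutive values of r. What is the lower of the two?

For odd n = 47, C(47,r) peaks at r = (n−1)/2 and (n+1)/2; the lower is 23.

23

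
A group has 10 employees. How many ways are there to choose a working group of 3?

This is C(10,3) = 120.

120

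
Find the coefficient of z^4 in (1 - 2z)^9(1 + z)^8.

-266

Coefficient of z^4 = Σ_{j} C(9,j)·(-2)^j·C(8,4-j)·1^(4-j) for j from 0 to 4.
= 70 + (-1008) + 4032 + (-5376) + 2016 = -266.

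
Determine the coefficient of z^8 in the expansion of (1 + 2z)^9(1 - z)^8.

-2447

Coefficient of z^8 = Σ_{j} C(9,j)·2^j·C(8,8-j)·(-1)^(8-j) for j from 0 to 8.
= 1 + (-144) + 4032 + (-37632) + 141120 + (-225792) + 150528 + (-36864) + 2304 = -2447.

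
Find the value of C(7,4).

35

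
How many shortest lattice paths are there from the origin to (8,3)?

165

Each path is a sequence of 11 steps with 8 rights: C(11,8) = 165.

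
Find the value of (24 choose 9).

1307504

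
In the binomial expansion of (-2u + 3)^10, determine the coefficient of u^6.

The general term is C(10,j)·(-2u)^j·(3)^(10-j); the u^6 term has j = 6.
C(10,6) = 210.
Coefficient = C(10,6) · (-2)^6 · 3^4 = 210 · 64 · 81 = 1088640.

1088640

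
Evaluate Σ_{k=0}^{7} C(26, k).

971712

1 + 26 + 325 + 2600 + 14950 + 65780 + 230230 + 657800 = 971712.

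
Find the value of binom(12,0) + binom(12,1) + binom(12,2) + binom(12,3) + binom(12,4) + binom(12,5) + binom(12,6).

2510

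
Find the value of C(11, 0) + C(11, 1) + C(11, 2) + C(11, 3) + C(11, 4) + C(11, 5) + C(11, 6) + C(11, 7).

1816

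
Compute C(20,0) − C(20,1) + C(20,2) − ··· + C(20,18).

19

The partial alternating sum Σ_{k=0}^{18} (−1)^k C(20,k) = (−1)^18 C(19,18) = 19.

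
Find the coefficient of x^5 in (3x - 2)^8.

The general term is C(8,j)·(3x)^j·(-2)^(8-j); the x^5 term has j = 5.
C(8,5) = 56.
Coefficient = C(8,5) · 3^5 · (-2)^3 = 56 · 243 · (-8) = -108864.

-108864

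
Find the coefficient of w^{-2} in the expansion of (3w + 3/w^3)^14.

4787751969

General term: C(14,j)·(3w)^j·(3/w^3)^(14-j), with w-exponent 1j − 3(14−j) = 4j − 42.
Set 4j − 42 = -2: j = 10.
C(14,10) = 1001; 3^10 = 59049; 3^4 = 81.
Coefficient = 1001 · 59049 · 81 = 4787751969.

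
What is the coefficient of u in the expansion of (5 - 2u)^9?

-7031250

The general term is C(9,j)·(5)^j·(-2u)^(9-j); the u^1 term has j = 8.
C(9,8) = 9.
Coefficient = C(9,8) · 5^8 · (-2)^1 = 9 · 390625 · (-2) = -7031250.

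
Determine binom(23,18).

C(23,18) = C(23,5) by symmetry.
C(23,5) = (23·22·21·20·19) / 5! = 4037880 / 120 = 33649.

33649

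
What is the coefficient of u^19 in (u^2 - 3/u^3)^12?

-36

General term: C(12,j)·(u^2)^j·(-3/u^3)^(12-j), with u-exponent 2j − 3(12−j) = 5j − 36.
Set 5j − 36 = 19: j = 11.
C(12,11) = 12; 1^11 = 1; (-3)^1 = -3.
Coefficient = 12 · 1 · (-3) = -36.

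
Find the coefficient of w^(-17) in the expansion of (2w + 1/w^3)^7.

14

General term: C(7,j)·(2w)^j·(1/w^3)^(7-j), with w-exponent 1j − 3(7−j) = 4j − 21.
Set 4j − 21 = -17: j = 1.
C(7,1) = 7; 2^1 = 2; 1^6 = 1.
Coefficient = 7 · 2 · 1 = 14.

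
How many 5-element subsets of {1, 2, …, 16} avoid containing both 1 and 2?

All 5-subsets: C(16,5) = 4368. Those containing both fixed elements: C(14,3) = 364.
4368 − 364 = 4004.

4004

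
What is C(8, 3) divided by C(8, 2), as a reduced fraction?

2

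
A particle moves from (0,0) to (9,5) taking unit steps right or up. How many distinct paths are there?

Each path is a sequence of 14 steps with 9 rights: C(14,9) = 2002.

2002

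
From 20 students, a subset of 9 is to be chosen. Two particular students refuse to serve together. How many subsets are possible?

136136

All 9-subsets: C(20,9) = 167960. Those containing both fixed elements: C(18,7) = 31824.
167960 − 31824 = 136136.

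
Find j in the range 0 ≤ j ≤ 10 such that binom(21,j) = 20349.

C(21,j) increases on 0 ≤ j ≤ 10. C(21,4) = 5985 and C(21,5) = 20349, so j = 5.

5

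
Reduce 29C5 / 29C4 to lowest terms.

C(n,k+1)/C(n,k) = (n−k)/(k+1) = (29−4)/(4+1) = 25/5 = 5.

5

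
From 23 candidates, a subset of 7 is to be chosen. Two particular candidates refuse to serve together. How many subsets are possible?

224808

All 7-subsets: C(23,7) = 245157. Those containing both fixed elements: C(21,5) = 20349.
245157 − 20349 = 224808.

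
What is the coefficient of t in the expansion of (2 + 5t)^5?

The general term is C(5,j)·(2)^j·(5t)^(5-j); the t^1 term has j = 4.
C(5,4) = 5.
Coefficient = C(5,4) · 2^4 · 5^1 = 5 · 16 · 5 = 400.

400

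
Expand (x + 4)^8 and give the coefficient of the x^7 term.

32

The general term is C(8,j)·(x)^j·(4)^(8-j); the x^7 term has j = 7.
C(8,7) = 8.
Coefficient = C(8,7) · 4^1 = 8 · 4 = 32.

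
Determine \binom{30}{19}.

C(30,19) = C(30,11) by symmetry.
C(30,11) = (30·29·28·27·26·25·24·23·22·21·20) / 11! = 2180547008640000 / 39916800 = 54627300.

54627300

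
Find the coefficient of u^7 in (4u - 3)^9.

5308416

The general term is C(9,j)·(4u)^j·(-3)^(9-j); the u^7 term has j = 7.
C(9,7) = 36.
Coefficient = C(9,7) · 4^7 · (-3)^2 = 36 · 16384 · 9 = 5308416.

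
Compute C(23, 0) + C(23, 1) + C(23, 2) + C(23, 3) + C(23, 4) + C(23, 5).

1 + 23 + 253 + 1771 + 8855 + 33649 = 44552.

44552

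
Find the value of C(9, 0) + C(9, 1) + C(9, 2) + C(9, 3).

1 + 9 + 36 + 84 = 130.

130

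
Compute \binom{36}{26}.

C(36,26) = C(36,10) by symmetry.
C(36,10) = (36·35·34·33·32·31·30·29·28·27) / 10! = 922393263052800 / 3628800 = 254186856.

254186856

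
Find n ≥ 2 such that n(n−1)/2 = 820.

n(n−1)/2 = 820 ⇒ n(n−1) = 1640. Since 41·40 = 1640, n = 41.

41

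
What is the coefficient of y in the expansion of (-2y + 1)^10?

-20

The general term is C(10,j)·(-2y)^j·(1)^(10-j); the y^1 term has j = 1.
C(10,1) = 10.
Coefficient = C(10,1) · (-2)^1 = 10 · (-2) = -20.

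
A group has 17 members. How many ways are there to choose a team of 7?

This is C(17,7) = 19448.

19448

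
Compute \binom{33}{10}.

C(33,10) = (33·32·31·30·29·28·27·26·25·24) / 10! = 335885501952000 / 3628800 = 92561040.

92561040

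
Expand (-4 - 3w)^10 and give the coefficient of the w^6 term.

The general term is C(10,j)·(-4)^j·(-3w)^(10-j); the w^6 term has j = 4.
C(10,4) = 210.
Coefficient = C(10,4) · (-4)^4 · (-3)^6 = 210 · 256 · 729 = 39191040.

39191040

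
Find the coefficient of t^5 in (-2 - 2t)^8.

14336

The general term is C(8,j)·(-2)^j·(-2t)^(8-j); the t^5 term has j = 3.
C(8,3) = 56.
Coefficient = C(8,3) · (-2)^3 · (-2)^5 = 56 · (-8) · (-32) = 14336.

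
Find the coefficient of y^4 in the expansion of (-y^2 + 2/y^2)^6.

General term: C(6,j)·(-y^2)^j·(2/y^2)^(6-j), with y-exponent 2j − 2(6−j) = 4j − 12.
Set 4j − 12 = 4: j = 4.
C(6,4) = 15; (-1)^4 = 1; 2^2 = 4.
Coefficient = 15 · 1 · 4 = 60.

60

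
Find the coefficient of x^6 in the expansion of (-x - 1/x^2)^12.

General term: C(12,j)·(-x)^j·(-1/x^2)^(12-j), with x-exponent 1j − 2(12−j) = 3j − 24.
Set 3j − 24 = 6: j = 10.
C(12,10) = 66; (-1)^10 = 1; (-1)^2 = 1.
Coefficient = 66 · 1 · 1 = 66.

66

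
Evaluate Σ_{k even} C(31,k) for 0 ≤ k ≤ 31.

Even-k terms of row 31 sum to 2^30 = 1073741824.

1073741824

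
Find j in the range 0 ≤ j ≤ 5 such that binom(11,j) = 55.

2

C(11,j) increases on 0 ≤ j ≤ 5. C(11,1) = 11 and C(11,2) = 55, so j = 2.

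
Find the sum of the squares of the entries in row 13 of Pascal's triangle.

10400600

Σ C(13,j)² is the coefficient of x^13 in (1+x)^13(1+x)^13 = (1+x)^26, i.e. C(26,13) = 10400600.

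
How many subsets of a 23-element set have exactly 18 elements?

Choose the 18 positions: C(23,18) = 33649.

33649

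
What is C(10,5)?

252

C(10,5) = (10·9·8·7·6) / 5! = 30240 / 120 = 252.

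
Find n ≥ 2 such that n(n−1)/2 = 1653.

n(n−1)/2 = 1653 ⇒ n(n−1) = 3306. Since 58·57 = 3306, n = 58.

58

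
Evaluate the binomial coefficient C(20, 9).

C(20,9) = (20·19·18·17·16·15·14·13·12) / 9! = 60949324800 / 362880 = 167960.

167960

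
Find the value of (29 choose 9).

C(29,9) = (29·28·27·26·25·24·23·22·21) / 9! = 3634245014400 / 362880 = 10015005.

10015005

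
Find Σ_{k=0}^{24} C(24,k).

Setting x = 1 in (1+x)^24 gives Σ C(24,k) = 2^24 = 16777216.

16777216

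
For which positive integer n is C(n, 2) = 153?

18

n(n−1)/2 = 153 ⇒ n(n−1) = 306. Since 18·17 = 306, n = 18.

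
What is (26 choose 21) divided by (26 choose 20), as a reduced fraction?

C(n,k+1)/C(n,k) = (n−k)/(k+1) = (26−20)/(20+1) = 6/21 = 2/7.

2/7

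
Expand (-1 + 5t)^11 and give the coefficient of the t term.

55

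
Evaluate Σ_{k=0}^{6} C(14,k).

6476

1 + 14 + 91 + 364 + 1001 + 2002 + 3003 = 6476.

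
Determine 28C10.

13123110

C(28,10) = (28·27·26·25·24·23·22·21·20·19) / 10! = 47621141568000 / 3628800 = 13123110.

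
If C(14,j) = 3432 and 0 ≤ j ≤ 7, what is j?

7

C(14,j) increases on 0 ≤ j ≤ 7. C(14,6) = 3003 and C(14,7) = 3432, so j = 7.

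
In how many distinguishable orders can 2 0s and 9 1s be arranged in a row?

Choose positions for the 0s: C(11,2) = 55.

55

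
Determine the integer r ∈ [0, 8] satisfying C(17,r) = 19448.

C(17,r) increases on 0 ≤ r ≤ 8. C(17,6) = 12376 and C(17,7) = 19448, so r = 7.

7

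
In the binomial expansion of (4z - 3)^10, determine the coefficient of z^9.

The general term is C(10,j)·(4z)^j·(-3)^(10-j); the z^9 term has j = 9.
C(10,9) = 10.
Coefficient = C(10,9) · 4^9 · (-3)^1 = 10 · 262144 · (-3) = -7864320.

-7864320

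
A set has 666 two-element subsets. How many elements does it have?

37

n(n−1)/2 = 666 ⇒ n(n−1) = 1332. Since 37·36 = 1332, n = 37.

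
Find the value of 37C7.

C(37,7) = (37·36·35·34·33·32·31) / 7! = 51889178880 / 5040 = 10295472.

10295472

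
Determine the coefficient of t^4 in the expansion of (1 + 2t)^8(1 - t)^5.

-155

Coefficient of t^4 = Σ_{j} C(8,j)·2^j·C(5,4-j)·(-1)^(4-j) for j from 0 to 4.
= 5 + (-160) + 1120 + (-2240) + 1120 = -155.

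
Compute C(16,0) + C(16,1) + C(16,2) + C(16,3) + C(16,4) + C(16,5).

6885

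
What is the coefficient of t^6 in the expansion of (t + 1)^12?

The general term is C(12,j)·(t)^j·(1)^(12-j); the t^6 term has j = 6.
C(12,6) = 924.
Coefficient = C(12,6) = 924.

924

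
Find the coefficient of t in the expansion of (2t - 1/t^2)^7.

672

General term: C(7,j)·(2t)^j·(-1/t^2)^(7-j), with t-exponent 1j − 2(7−j) = 3j − 14.
Set 3j − 14 = 1: j = 5.
C(7,5) = 21; 2^5 = 32; (-1)^2 = 1.
Coefficient = 21 · 32 · 1 = 672.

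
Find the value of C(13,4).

715

C(13,4) = (13·12·11·10) / 4! = 17160 / 24 = 715.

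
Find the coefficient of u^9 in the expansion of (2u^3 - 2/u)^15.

-164003840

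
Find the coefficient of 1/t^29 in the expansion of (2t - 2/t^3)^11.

22528

General term: C(11,j)·(2t)^j·(-2/t^3)^(11-j), with t-exponent 1j − 3(11−j) = 4j − 33.
Set 4j − 33 = -29: j = 1.
C(11,1) = 11; 2^1 = 2; (-2)^10 = 1024.
Coefficient = 11 · 2 · 1024 = 22528.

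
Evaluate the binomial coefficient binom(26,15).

7726160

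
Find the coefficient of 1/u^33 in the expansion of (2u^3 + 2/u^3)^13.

106496

General term: C(13,j)·(2u^3)^j·(2/u^3)^(13-j), with u-exponent 3j − 3(13−j) = 6j − 39.
Set 6j − 39 = -33: j = 1.
C(13,1) = 13; 2^1 = 2; 2^12 = 4096.
Coefficient = 13 · 2 · 4096 = 106496.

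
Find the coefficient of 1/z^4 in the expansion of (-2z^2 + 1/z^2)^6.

General term: C(6,j)·(-2z^2)^j·(1/z^2)^(6-j), with z-exponent 2j − 2(6−j) = 4j − 12.
Set 4j − 12 = -4: j = 2.
C(6,2) = 15; (-2)^2 = 4; 1^4 = 1.
Coefficient = 15 · 4 · 1 = 60.

60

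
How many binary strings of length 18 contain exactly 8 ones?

43758

Choose the 8 positions: C(18,8) = 43758.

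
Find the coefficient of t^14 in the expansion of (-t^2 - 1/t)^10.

General term: C(10,j)·(-t^2)^j·(-1/t)^(10-j), with t-exponent 2j − 1(10−j) = 3j − 10.
Set 3j − 10 = 14: j = 8.
C(10,8) = 45; (-1)^8 = 1; (-1)^2 = 1.
Coefficient = 45 · 1 · 1 = 45.

45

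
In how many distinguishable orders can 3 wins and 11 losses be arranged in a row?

364

Choose positions for the wins: C(14,3) = 364.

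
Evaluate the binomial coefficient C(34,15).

C(34,15) = (34·33·32·31·30·29·28·27·26·25·24·23·22·21·20) / 15! = 2427001153744527360000 / 1307674368000 = 1855967520.

1855967520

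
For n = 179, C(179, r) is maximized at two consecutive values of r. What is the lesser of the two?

89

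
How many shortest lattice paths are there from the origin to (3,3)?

Each path is a sequence of 6 steps with 3 rights: C(6,3) = 20.

20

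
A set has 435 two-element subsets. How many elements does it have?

30

n(n−1)/2 = 435 ⇒ n(n−1) = 870. Since 30·29 = 870, n = 30.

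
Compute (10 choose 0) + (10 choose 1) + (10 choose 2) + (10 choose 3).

1 + 10 + 45 + 120 = 176.

176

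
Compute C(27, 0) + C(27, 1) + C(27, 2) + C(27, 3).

3304

1 + 27 + 351 + 2925 = 3304.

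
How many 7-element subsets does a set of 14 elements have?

3432

C(14,7) = (14·13·12·11·10·9·8) / 7! = 17297280 / 5040 = 3432.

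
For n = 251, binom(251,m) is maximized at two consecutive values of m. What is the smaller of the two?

125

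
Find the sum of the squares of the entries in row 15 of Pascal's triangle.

By Vandermonde's identity, Σ C(15,k)² = C(30,15) = 155117520.

155117520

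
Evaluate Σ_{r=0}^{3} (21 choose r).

1 + 21 + 210 + 1330 = 1562.

1562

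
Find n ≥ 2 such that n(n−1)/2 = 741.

n(n−1)/2 = 741 ⇒ n(n−1) = 1482. Since 39·38 = 1482, n = 39.

39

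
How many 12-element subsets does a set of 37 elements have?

1852482996

C(37,12) = (37·36·35·34·33·32·31·30·29·28·27·26) / 12! = 887342319056793600 / 479001600 = 1852482996.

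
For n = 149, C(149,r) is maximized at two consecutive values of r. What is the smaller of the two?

For odd n = 149, C(149,r) peaks at r = (n−1)/2 and (n+1)/2; the smaller is 74.

74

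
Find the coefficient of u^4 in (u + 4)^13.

The general term is C(13,j)·(u)^j·(4)^(13-j); the u^4 term has j = 4.
C(13,4) = 715.
Coefficient = C(13,4) · 4^9 = 715 · 262144 = 187432960.

187432960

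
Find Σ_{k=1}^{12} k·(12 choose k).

Since k·C(12,k) = 12·C(11,k−1), the sum is 12·2^11 = 12·2048 = 24576.

24576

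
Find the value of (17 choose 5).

6188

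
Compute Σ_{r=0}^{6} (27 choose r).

1 + 27 + 351 + 2925 + 17550 + 80730 + 296010 = 397594.

397594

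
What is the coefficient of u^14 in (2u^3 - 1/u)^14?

-439296

General term: C(14,j)·(2u^3)^j·(-1/u)^(14-j), with u-exponent 3j − 1(14−j) = 4j − 14.
Set 4j − 14 = 14: j = 7.
C(14,7) = 3432; 2^7 = 128; (-1)^7 = -1.
Coefficient = 3432 · 128 · (-1) = -439296.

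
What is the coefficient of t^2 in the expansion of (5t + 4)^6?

The general term is C(6,j)·(5t)^j·(4)^(6-j); the t^2 term has j = 2.
C(6,2) = 15.
Coefficient = C(6,2) · 5^2 · 4^4 = 15 · 25 · 256 = 96000.

96000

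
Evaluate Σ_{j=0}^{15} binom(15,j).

Setting x = 1 in (1+x)^15 gives Σ C(15,j) = 2^15 = 32768.

32768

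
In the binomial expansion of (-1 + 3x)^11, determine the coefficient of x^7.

The general term is C(11,j)·(-1)^j·(3x)^(11-j); the x^7 term has j = 4.
C(11,4) = 330.
Coefficient = C(11,4) · 3^7 = 330 · 2187 = 721710.

721710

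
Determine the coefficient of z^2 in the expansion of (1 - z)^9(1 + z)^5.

1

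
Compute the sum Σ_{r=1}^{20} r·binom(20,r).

10485760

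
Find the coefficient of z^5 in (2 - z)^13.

The general term is C(13,j)·(2)^j·(-z)^(13-j); the z^5 term has j = 8.
C(13,8) = 1287.
Coefficient = C(13,8) · 2^8 · (-1)^5 = 1287 · 256 · (-1) = -329472.

-329472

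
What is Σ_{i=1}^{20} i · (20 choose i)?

Since i·C(20,i) = 20·C(19,i−1), the sum is 20·2^19 = 20·524288 = 10485760.

10485760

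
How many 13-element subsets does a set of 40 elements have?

C(40,13) = (40·39·38·37·36·35·34·33·32·31·30·29·28) / 13! = 74931129164795904000 / 6227020800 = 12033222880.

12033222880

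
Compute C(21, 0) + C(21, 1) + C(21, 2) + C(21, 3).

1 + 21 + 210 + 1330 = 1562.

1562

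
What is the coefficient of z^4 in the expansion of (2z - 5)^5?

The general term is C(5,j)·(2z)^j·(-5)^(5-j); the z^4 term has j = 4.
C(5,4) = 5.
Coefficient = C(5,4) · 2^4 · (-5)^1 = 5 · 16 · (-5) = -400.

-400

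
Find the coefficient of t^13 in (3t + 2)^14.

The general term is C(14,j)·(3t)^j·(2)^(14-j); the t^13 term has j = 13.
C(14,13) = 14.
Coefficient = C(14,13) · 3^13 · 2^1 = 14 · 1594323 · 2 = 44641044.

44641044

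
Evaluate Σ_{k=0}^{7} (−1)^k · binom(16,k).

-6435

The partial alternating sum Σ_{k=0}^{7} (−1)^k C(16,k) = (−1)^7 C(15,7) = -6435.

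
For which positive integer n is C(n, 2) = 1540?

n(n−1)/2 = 1540 ⇒ n(n−1) = 3080. Since 56·55 = 3080, n = 56.

56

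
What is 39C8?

61523748

C(39,8) = (39·38·37·36·35·34·33·32) / 8! = 2480637519360 / 40320 = 61523748.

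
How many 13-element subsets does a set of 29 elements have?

C(29,13) = (29·28·27·26·25·24·23·22·21·20·19·18·17) / 13! = 422590010274432000 / 6227020800 = 67863915.

67863915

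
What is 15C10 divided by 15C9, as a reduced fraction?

C(n,k+1)/C(n,k) = (n−k)/(k+1) = (15−9)/(9+1) = 6/10 = 3/5.

3/5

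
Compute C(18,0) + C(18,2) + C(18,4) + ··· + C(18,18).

Even-j terms of row 18 sum to 2^17 = 131072.

131072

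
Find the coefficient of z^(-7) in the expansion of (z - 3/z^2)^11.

General term: C(11,j)·(z)^j·(-3/z^2)^(11-j), with z-exponent 1j − 2(11−j) = 3j − 22.
Set 3j − 22 = -7: j = 5.
C(11,5) = 462; 1^5 = 1; (-3)^6 = 729.
Coefficient = 462 · 1 · 729 = 336798.

336798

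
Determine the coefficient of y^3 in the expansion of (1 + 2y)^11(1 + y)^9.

4176

Coefficient of y^3 = Σ_{j} C(11,j)·2^j·C(9,3-j)·1^(3-j) for j from 0 to 3.
= 84 + 792 + 1980 + 1320 = 4176.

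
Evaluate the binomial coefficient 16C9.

11440

C(16,9) = C(16,7) by symmetry.
C(16,7) = (16·15·14·13·12·11·10) / 7! = 57657600 / 5040 = 11440.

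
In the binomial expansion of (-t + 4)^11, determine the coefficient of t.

The general term is C(11,j)·(-t)^j·(4)^(11-j); the t^1 term has j = 1.
C(11,1) = 11.
Coefficient = C(11,1) · (-1)^1 · 4^10 = 11 · (-1) · 1048576 = -11534336.

-11534336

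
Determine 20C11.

167960

C(20,11) = C(20,9) by symmetry.
C(20,9) = (20·19·18·17·16·15·14·13·12) / 9! = 60949324800 / 362880 = 167960.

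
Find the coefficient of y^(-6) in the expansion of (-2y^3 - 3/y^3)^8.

General term: C(8,j)·(-2y^3)^j·(-3/y^3)^(8-j), with y-exponent 3j − 3(8−j) = 6j − 24.
Set 6j − 24 = -6: j = 3.
C(8,3) = 56; (-2)^3 = -8; (-3)^5 = -243.
Coefficient = 56 · (-8) · (-243) = 108864.

108864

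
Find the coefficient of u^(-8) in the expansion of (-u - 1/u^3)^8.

70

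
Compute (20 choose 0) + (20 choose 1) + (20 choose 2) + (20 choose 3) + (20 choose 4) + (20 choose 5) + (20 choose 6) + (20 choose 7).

137980

1 + 20 + 190 + 1140 + 4845 + 15504 + 38760 + 77520 = 137980.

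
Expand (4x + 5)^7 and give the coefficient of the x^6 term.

143360

The general term is C(7,j)·(4x)^j·(5)^(7-j); the x^6 term has j = 6.
C(7,6) = 7.
Coefficient = C(7,6) · 4^6 · 5^1 = 7 · 4096 · 5 = 143360.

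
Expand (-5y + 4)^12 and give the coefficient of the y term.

-251658240

The general term is C(12,j)·(-5y)^j·(4)^(12-j); the y^1 term has j = 1.
C(12,1) = 12.
Coefficient = C(12,1) · (-5)^1 · 4^11 = 12 · (-5) · 4194304 = -251658240.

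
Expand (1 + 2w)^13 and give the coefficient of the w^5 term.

The general term is C(13,j)·(1)^j·(2w)^(13-j); the w^5 term has j = 8.
C(13,8) = 1287.
Coefficient = C(13,8) · 2^5 = 1287 · 32 = 41184.

41184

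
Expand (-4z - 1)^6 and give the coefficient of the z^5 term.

The general term is C(6,j)·(-4z)^j·(-1)^(6-j); the z^5 term has j = 5.
C(6,5) = 6.
Coefficient = C(6,5) · (-4)^5 · (-1)^1 = 6 · (-1024) · (-1) = 6144.

6144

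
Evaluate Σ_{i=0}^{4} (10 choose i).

1 + 10 + 45 + 120 + 210 = 386.

386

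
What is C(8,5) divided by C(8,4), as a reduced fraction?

4/5

C(n,k+1)/C(n,k) = (n−k)/(k+1) = (8−4)/(4+1) = 4/5.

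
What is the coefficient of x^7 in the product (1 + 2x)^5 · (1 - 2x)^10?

Coefficient of x^7 = Σ_{j} C(5,j)·2^j·C(10,7-j)·(-2)^(7-j) for j from 0 to 5.
= (-15360) + 134400 + (-322560) + 268800 + (-76800) + 5760 = -5760.

-5760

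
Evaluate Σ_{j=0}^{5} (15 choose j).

4944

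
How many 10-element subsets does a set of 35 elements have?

C(35,10) = (35·34·33·32·31·30·29·28·27·26) / 10! = 666172912204800 / 3628800 = 183579396.

183579396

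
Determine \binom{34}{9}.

52451256

C(34,9) = (34·33·32·31·30·29·28·27·26) / 9! = 19033511777280 / 362880 = 52451256.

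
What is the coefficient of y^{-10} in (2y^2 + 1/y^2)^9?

144

General term: C(9,j)·(2y^2)^j·(1/y^2)^(9-j), with y-exponent 2j − 2(9−j) = 4j − 18.
Set 4j − 18 = -10: j = 2.
C(9,2) = 36; 2^2 = 4; 1^7 = 1.
Coefficient = 36 · 4 · 1 = 144.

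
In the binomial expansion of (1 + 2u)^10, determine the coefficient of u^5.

8064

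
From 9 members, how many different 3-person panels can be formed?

84

This is C(9,3) = 84.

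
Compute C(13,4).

715

C(13,4) = (13·12·11·10) / 4! = 17160 / 24 = 715.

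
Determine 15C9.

5005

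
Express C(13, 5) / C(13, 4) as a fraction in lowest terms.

9/5

C(n,k+1)/C(n,k) = (n−k)/(k+1) = (13−4)/(4+1) = 9/5.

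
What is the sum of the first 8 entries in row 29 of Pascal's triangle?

1 + 29 + 406 + 3654 + 23751 + 118755 + 475020 + 1560780 = 2182396.

2182396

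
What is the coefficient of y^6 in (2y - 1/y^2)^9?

-2304

General term: C(9,j)·(2y)^j·(-1/y^2)^(9-j), with y-exponent 1j − 2(9−j) = 3j − 18.
Set 3j − 18 = 6: j = 8.
C(9,8) = 9; 2^8 = 256; (-1)^1 = -1.
Coefficient = 9 · 256 · (-1) = -2304.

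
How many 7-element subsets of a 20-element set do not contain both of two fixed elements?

68952

All 7-subsets: C(20,7) = 77520. Those containing both fixed elements: C(18,5) = 8568.
77520 − 8568 = 68952.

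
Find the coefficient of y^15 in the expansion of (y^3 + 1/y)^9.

84

General term: C(9,j)·(y^3)^j·(1/y)^(9-j), with y-exponent 3j − 1(9−j) = 4j − 9.
Set 4j − 9 = 15: j = 6.
C(9,6) = 84; 1^6 = 1; 1^3 = 1.
Coefficient = 84 · 1 · 1 = 84.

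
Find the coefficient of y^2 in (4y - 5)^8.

7000000

The general term is C(8,j)·(4y)^j·(-5)^(8-j); the y^2 term has j = 2.
C(8,2) = 28.
Coefficient = C(8,2) · 4^2 · (-5)^6 = 28 · 16 · 15625 = 7000000.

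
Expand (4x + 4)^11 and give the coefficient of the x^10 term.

46137344

The general term is C(11,j)·(4x)^j·(4)^(11-j); the x^10 term has j = 10.
C(11,10) = 11.
Coefficient = C(11,10) · 4^10 · 4^1 = 11 · 1048576 · 4 = 46137344.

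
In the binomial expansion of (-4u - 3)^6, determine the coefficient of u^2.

19440

The general term is C(6,j)·(-4u)^j·(-3)^(6-j); the u^2 term has j = 2.
C(6,2) = 15.
Coefficient = C(6,2) · (-4)^2 · (-3)^4 = 15 · 16 · 81 = 19440.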